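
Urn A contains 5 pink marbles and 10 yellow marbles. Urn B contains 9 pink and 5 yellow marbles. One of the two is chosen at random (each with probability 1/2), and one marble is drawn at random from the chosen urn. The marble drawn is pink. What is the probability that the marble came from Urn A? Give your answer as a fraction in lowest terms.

P(pink | Urn A) = 1/3; P(pink | Urn B) = 9/14.
P(pink) = 1/2·1/3 + 1/2·9/14 = 41/84.
By Bayes' rule, P(Urn A | pink) = 1/6 / 41/84 = 14/41 ≈ 0.3415.

14/41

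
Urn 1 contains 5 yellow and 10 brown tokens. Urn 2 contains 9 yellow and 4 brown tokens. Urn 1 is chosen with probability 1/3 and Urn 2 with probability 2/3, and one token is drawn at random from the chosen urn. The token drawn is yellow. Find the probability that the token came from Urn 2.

54/67

P(yellow | Urn 1) = 1/3; P(yellow | Urn 2) = 9/13.
P(yellow) = 1/3·1/3 + 2/3·9/13 = 67/117.
By Bayes' rule, P(Urn 2 | yellow) = 6/13 / 67/117 = 54/67 ≈ 0.8060.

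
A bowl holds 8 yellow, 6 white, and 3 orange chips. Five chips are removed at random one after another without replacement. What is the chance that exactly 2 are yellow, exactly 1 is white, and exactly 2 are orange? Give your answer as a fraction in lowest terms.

Unordered draws without replacement: count favorable combinations over C(17,5).
Favorable = C(8,2) · C(6,1) · C(3,2) = 504; total = C(17,5) = 6188.
P = 504/6188 = 18/221 ≈ 0.0814.

18/221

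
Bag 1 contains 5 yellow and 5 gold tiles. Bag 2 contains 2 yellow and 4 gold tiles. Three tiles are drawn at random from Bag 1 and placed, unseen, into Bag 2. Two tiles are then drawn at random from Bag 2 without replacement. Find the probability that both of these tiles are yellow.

7/54

Condition on how many of the transferred tiles are yellow (from Bag 1: 5 yellow of 10; then Bag 2 has 9 total).
  0 yellow: C(5,0)C(5,3)/C(10,3) = 1/12; then P = C(2,2)/C(9,2) = 1/36
  1 yellow: C(5,1)C(5,2)/C(10,3) = 5/12; then P = C(3,2)/C(9,2) = 1/12
  2 yellow: C(5,2)C(5,1)/C(10,3) = 5/12; then P = C(4,2)/C(9,2) = 1/6
  3 yellow: C(5,3)C(5,0)/C(10,3) = 1/12; then P = C(5,2)/C(9,2) = 5/18
P(both yellow) = 7/54 ≈ 0.1296.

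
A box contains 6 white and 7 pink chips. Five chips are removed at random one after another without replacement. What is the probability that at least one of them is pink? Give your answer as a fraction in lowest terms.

Use the complement: P(at least one pink) = 1 − P(no pink).
P(none) = C(6,5)/C(13,5) = 6/1287.
So P = 1 − 6/1287 = 427/429 ≈ 0.9953.

427/429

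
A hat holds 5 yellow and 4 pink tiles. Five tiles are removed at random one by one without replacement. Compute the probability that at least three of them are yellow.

Sum the hypergeometric tail for j = 3,…,5 yellow tiles.
Favorable = C(5,3)·C(4,2) + C(5,4)·C(4,1) + C(5,5)·C(4,0) = 81; total = C(9,5) = 126.
P = 81/126 = 9/14 ≈ 0.6429.

9/14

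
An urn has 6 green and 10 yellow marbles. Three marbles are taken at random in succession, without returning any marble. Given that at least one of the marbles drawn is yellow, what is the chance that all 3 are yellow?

P(all 3 yellow) = C(10,3)/C(16,3) = 3/14; P(at least one yellow) = 1 − C(6,3)/C(16,3) = 27/28.
Since 'all 3 yellow' ⊆ 'at least one yellow', P(all 3 | at least one) = 3/14 / 27/28 = 2/9 ≈ 0.2222.

2/9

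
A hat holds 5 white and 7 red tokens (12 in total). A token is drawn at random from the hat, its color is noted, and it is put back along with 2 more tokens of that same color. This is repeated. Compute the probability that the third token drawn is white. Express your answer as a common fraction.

5/12

Sum over the four possibilities for the first two draws (white/not-white each), tracking how the white count and total change by +2 per draw.
P(third is white) = 5/12 ≈ 0.4167. (In a Pólya urn every draw has the same marginal probability 5/12.)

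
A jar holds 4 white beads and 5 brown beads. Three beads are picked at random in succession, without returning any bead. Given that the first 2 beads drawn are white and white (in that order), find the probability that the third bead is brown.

After removing 2 white, the jar has 5 brown out of 7 remaining.
P(third is brown | given) = 5/7 ≈ 0.7143.

5/7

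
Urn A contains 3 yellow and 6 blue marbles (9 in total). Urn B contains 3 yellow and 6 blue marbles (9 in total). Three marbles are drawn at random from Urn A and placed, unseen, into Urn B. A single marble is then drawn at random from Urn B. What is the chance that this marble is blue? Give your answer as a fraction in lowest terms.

2/3

Condition on how many of the transferred marbles are blue (from Urn A: 6 blue of 9; then Urn B has 12 total).
  0 blue: C(6,0)C(3,3)/C(9,3) = 1/84; then P = 6/12
  1 blue: C(6,1)C(3,2)/C(9,3) = 3/14; then P = 7/12
  2 blue: C(6,2)C(3,1)/C(9,3) = 15/28; then P = 8/12
  3 blue: C(6,3)C(3,0)/C(9,3) = 5/21; then P = 9/12
P(blue from Urn B) = 2/3 ≈ 0.6667.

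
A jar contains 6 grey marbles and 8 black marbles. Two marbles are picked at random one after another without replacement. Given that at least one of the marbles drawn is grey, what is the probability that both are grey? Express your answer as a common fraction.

P(both grey) = C(6,2)/C(14,2) = 15/91; P(at least one grey) = 1 − C(8,2)/C(14,2) = 9/13.
Since 'both grey' ⊆ 'at least one grey', P(both | at least one) = 15/91 / 9/13 = 5/21 ≈ 0.2381.

5/21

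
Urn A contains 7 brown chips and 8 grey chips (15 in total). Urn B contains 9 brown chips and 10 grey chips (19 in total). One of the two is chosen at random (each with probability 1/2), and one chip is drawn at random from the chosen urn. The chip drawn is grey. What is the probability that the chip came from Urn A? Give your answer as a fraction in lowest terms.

P(grey | Urn A) = 8/15; P(grey | Urn B) = 10/19.
P(grey) = 1/2·8/15 + 1/2·10/19 = 151/285.
By Bayes' rule, P(Urn A | grey) = 4/15 / 151/285 = 76/151 ≈ 0.5033.

76/151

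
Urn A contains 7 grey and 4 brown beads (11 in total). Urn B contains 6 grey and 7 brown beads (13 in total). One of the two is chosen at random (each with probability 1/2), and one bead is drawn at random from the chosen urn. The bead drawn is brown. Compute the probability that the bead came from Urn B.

77/129

P(brown | Urn A) = 4/11; P(brown | Urn B) = 7/13.
P(brown) = 1/2·4/11 + 1/2·7/13 = 129/286.
By Bayes' rule, P(Urn B | brown) = 7/26 / 129/286 = 77/129 ≈ 0.5969.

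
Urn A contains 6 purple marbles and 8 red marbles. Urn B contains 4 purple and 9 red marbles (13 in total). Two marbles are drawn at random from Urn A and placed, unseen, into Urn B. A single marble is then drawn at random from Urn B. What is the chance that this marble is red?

Condition on how many of the transferred marbles are red (from Urn A: 8 red of 14; then Urn B has 15 total).
  0 red: C(8,0)C(6,2)/C(14,2) = 15/91; then P = 9/15
  1 red: C(8,1)C(6,1)/C(14,2) = 48/91; then P = 10/15
  2 red: C(8,2)C(6,0)/C(14,2) = 4/13; then P = 11/15
P(red from Urn B) = 71/105 ≈ 0.6762.

71/105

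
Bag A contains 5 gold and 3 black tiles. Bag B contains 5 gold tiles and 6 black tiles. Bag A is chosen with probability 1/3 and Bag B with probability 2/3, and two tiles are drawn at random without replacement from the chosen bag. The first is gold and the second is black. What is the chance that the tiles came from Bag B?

112/167

P(E | Bag A) = 15/56; P(E | Bag B) = 3/11.
P(E) = 1/3·15/56 + 2/3·3/11 = 167/616.
By Bayes' rule, P(Bag B | E) = 2/11 / 167/616 = 112/167 ≈ 0.6707.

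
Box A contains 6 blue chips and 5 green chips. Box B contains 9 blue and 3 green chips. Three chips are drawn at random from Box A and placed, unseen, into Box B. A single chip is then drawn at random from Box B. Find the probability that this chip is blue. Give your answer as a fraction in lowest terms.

39/55

Condition on how many of the transferred chips are blue (from Box A: 6 blue of 11; then Box B has 15 total).
  0 blue: C(6,0)C(5,3)/C(11,3) = 2/33; then P = 9/15
  1 blue: C(6,1)C(5,2)/C(11,3) = 4/11; then P = 10/15
  2 blue: C(6,2)C(5,1)/C(11,3) = 5/11; then P = 11/15
  3 blue: C(6,3)C(5,0)/C(11,3) = 4/33; then P = 12/15
P(blue from Box B) = 39/55 ≈ 0.7091.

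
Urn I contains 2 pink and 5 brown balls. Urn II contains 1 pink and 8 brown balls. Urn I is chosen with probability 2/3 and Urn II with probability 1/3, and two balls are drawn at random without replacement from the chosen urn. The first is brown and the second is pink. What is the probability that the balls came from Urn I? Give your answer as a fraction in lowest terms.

30/37

P(E | Urn I) = 5/21; P(E | Urn II) = 1/9.
P(E) = 2/3·5/21 + 1/3·1/9 = 37/189.
By Bayes' rule, P(Urn I | E) = 10/63 / 37/189 = 30/37 ≈ 0.8108.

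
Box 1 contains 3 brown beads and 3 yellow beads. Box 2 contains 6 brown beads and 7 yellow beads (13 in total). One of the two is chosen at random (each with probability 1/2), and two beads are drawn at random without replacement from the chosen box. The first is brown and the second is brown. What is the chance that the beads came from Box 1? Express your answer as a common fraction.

26/51

P(E | Box 1) = 1/5; P(E | Box 2) = 5/26.
P(E) = 1/2·1/5 + 1/2·5/26 = 51/260.
By Bayes' rule, P(Box 1 | E) = 1/10 / 51/260 = 26/51 ≈ 0.5098.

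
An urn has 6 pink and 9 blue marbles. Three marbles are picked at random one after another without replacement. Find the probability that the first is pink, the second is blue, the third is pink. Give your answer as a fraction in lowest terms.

Multiply the conditional probability of each draw in order, without replacement, so each draw removes one from its color and from the total.
P = (6/15) · (9/14) · (5/13) = 9/91 ≈ 0.0989.

9/91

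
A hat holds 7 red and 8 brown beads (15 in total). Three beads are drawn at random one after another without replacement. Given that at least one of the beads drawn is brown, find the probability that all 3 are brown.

P(all 3 brown) = C(8,3)/C(15,3) = 8/65; P(at least one brown) = 1 − C(7,3)/C(15,3) = 12/13.
Since 'all 3 brown' ⊆ 'at least one brown', P(all 3 | at least one) = 8/65 / 12/13 = 2/15 ≈ 0.1333.

2/15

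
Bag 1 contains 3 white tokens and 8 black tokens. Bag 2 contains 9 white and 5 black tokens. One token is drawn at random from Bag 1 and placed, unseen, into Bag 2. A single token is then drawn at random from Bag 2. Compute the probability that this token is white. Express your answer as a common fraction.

Condition on how many of the transferred tokens are white (from Bag 1: 3 white of 11; then Bag 2 has 15 total).
  0 white: C(3,0)C(8,1)/C(11,1) = 8/11; then P = 9/15
  1 white: C(3,1)C(8,0)/C(11,1) = 3/11; then P = 10/15
P(white from Bag 2) = 34/55 ≈ 0.6182.

34/55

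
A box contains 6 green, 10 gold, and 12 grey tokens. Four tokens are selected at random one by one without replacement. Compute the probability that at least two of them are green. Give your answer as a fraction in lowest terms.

112/585

Sum the hypergeometric tail for j = 2,…,4 green tokens.
Favorable = C(6,2)·C(22,2) + C(6,3)·C(22,1) + C(6,4)·C(22,0) = 3920; total = C(28,4) = 20475.
P = 3920/20475 = 112/585 ≈ 0.1915.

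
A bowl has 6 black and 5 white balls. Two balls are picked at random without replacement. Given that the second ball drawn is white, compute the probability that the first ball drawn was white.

P(first=white and the second ball drawn is white) = (5/11)·(4/10) = 2/11.
P(the second ball drawn is white) = Σ over first color = 3/11 + 2/11 = 5/11.
By Bayes, P(first=white | the second ball drawn is white) = 2/11 / 5/11 = 2/5 ≈ 0.4000.

2/5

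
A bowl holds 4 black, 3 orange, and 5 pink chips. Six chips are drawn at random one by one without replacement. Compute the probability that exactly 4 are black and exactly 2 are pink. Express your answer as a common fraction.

Unordered draws without replacement: count favorable combinations over C(12,6).
Favorable = C(4,4) · C(3,0) · C(5,2) = 10; total = C(12,6) = 924.
P = 10/924 = 5/462 ≈ 0.0108.

5/462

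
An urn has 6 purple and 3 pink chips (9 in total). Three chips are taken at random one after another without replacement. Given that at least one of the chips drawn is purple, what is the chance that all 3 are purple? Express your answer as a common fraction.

P(all 3 purple) = C(6,3)/C(9,3) = 5/21; P(at least one purple) = 1 − C(3,3)/C(9,3) = 83/84.
Since 'all 3 purple' ⊆ 'at least one purple', P(all 3 | at least one) = 5/21 / 83/84 = 20/83 ≈ 0.2410.

20/83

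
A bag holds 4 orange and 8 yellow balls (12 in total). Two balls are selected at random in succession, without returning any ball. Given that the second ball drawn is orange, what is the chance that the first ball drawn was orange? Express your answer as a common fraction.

P(first=orange and the second ball drawn is orange) = (4/12)·(3/11) = 1/11.
P(the second ball drawn is orange) = Σ over first color = 1/11 + 8/33 = 1/3.
By Bayes, P(first=orange | the second ball drawn is orange) = 1/11 / 1/3 = 3/11 ≈ 0.2727.

3/11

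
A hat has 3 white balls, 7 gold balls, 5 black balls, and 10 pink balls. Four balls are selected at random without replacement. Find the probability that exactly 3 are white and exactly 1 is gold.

7/12650

Unordered draws without replacement: count favorable combinations over C(25,4).
Favorable = C(3,3) · C(7,1) · C(5,0) · C(10,0) = 7; total = C(25,4) = 12650.
P = 7/12650 = 7/12650 ≈ 0.0006.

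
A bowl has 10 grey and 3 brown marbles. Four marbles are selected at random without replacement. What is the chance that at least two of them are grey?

141/143

Sum the hypergeometric tail for j = 2,…,4 grey marbles.
Favorable = C(10,2)·C(3,2) + C(10,3)·C(3,1) + C(10,4)·C(3,0) = 705; total = C(13,4) = 715.
P = 705/715 = 141/143 ≈ 0.9860.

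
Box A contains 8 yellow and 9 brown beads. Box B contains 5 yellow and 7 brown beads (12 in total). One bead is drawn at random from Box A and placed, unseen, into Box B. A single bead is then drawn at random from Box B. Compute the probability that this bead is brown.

Condition on how many of the transferred beads are brown (from Box A: 9 brown of 17; then Box B has 13 total).
  0 brown: C(9,0)C(8,1)/C(17,1) = 8/17; then P = 7/13
  1 brown: C(9,1)C(8,0)/C(17,1) = 9/17; then P = 8/13
P(brown from Box B) = 128/221 ≈ 0.5792.

128/221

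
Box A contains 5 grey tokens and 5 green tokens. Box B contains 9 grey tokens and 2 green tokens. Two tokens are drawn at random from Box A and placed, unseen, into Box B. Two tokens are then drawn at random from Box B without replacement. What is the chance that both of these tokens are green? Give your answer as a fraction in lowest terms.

29/702

Condition on how many of the transferred tokens are green (from Box A: 5 green of 10; then Box B has 13 total).
  0 green: C(5,0)C(5,2)/C(10,2) = 2/9; then P = C(2,2)/C(13,2) = 1/78
  1 green: C(5,1)C(5,1)/C(10,2) = 5/9; then P = C(3,2)/C(13,2) = 1/26
  2 green: C(5,2)C(5,0)/C(10,2) = 2/9; then P = C(4,2)/C(13,2) = 1/13
P(both green) = 29/702 ≈ 0.0413.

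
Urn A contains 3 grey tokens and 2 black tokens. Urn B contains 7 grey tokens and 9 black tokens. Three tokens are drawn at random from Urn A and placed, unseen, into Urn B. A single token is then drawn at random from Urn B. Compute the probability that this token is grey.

44/95

Condition on how many of the transferred tokens are grey (from Urn A: 3 grey of 5; then Urn B has 19 total).
  1 grey: C(3,1)C(2,2)/C(5,3) = 3/10; then P = 8/19
  2 grey: C(3,2)C(2,1)/C(5,3) = 3/5; then P = 9/19
  3 grey: C(3,3)C(2,0)/C(5,3) = 1/10; then P = 10/19
P(grey from Urn B) = 44/95 ≈ 0.4632.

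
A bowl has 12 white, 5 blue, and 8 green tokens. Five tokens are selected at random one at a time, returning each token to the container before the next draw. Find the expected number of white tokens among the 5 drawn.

12/5

By linearity of expectation, E[X] = Σ P(draw i is white); each independent draw has P(white) = 12/25.
E[X] = 5 · 12/25 = 12/5 ≈ 2.4000.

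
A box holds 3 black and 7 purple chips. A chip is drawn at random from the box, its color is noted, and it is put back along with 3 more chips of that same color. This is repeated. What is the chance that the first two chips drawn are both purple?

7/13

After a purple draw the box holds 10 purple out of 13.
P = (7/10)·(10/13) = 7/13 ≈ 0.5385.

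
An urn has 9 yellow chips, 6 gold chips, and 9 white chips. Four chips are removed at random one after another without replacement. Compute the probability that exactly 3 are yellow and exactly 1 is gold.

Unordered draws without replacement: count favorable combinations over C(24,4).
Favorable = C(9,3) · C(6,1) · C(9,0) = 504; total = C(24,4) = 10626.
P = 504/10626 = 12/253 ≈ 0.0474.

12/253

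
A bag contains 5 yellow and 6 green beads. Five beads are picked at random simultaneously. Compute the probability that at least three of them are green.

Sum the hypergeometric tail for j = 3,…,5 green beads.
Favorable = C(6,3)·C(5,2) + C(6,4)·C(5,1) + C(6,5)·C(5,0) = 281; total = C(11,5) = 462.
P = 281/462 = 281/462 ≈ 0.6082.

281/462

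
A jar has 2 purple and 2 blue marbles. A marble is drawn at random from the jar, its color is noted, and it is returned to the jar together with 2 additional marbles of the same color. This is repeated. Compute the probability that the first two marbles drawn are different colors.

Either purple then blue, or blue then purple; after the first draw the total is 6.
P = (2/4)·(2/6) + (2/4)·(2/6) = 1/3 ≈ 0.3333.

1/3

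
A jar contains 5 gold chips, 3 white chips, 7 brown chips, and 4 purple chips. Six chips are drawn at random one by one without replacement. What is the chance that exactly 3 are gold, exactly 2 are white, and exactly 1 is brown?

Unordered draws without replacement: count favorable combinations over C(19,6).
Favorable = C(5,3) · C(3,2) · C(7,1) · C(4,0) = 210; total = C(19,6) = 27132.
P = 210/27132 = 5/646 ≈ 0.0077.

5/646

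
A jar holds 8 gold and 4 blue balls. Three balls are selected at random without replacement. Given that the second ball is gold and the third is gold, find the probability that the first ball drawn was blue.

2/5

P(first=blue and the second ball is gold and the third is gold) = (4/12)·(8/11)·(7/10) = 28/165.
P(E) = Σ over first color = 14/55 + 28/165 = 14/33.
By Bayes, P(first=blue | E) = 28/165 / 14/33 = 2/5 ≈ 0.4000.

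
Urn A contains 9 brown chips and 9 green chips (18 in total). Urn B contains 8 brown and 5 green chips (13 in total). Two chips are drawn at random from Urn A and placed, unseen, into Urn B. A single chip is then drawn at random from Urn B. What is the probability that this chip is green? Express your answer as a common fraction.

2/5

Condition on how many of the transferred chips are green (from Urn A: 9 green of 18; then Urn B has 15 total).
  0 green: C(9,0)C(9,2)/C(18,2) = 4/17; then P = 5/15
  1 green: C(9,1)C(9,1)/C(18,2) = 9/17; then P = 6/15
  2 green: C(9,2)C(9,0)/C(18,2) = 4/17; then P = 7/15
P(green from Urn B) = 2/5 ≈ 0.4000.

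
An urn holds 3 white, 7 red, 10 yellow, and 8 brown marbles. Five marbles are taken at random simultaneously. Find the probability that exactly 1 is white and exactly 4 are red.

Unordered draws without replacement: count favorable combinations over C(28,5).
Favorable = C(3,1) · C(7,4) · C(10,0) · C(8,0) = 105; total = C(28,5) = 98280.
P = 105/98280 = 1/936 ≈ 0.0011.

1/936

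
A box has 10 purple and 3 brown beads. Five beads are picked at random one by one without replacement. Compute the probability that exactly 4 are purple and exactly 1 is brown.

70/143

Unordered draws without replacement: count favorable combinations over C(13,5).
Favorable = C(10,4) · C(3,1) = 630; total = C(13,5) = 1287.
P = 630/1287 = 70/143 ≈ 0.4895.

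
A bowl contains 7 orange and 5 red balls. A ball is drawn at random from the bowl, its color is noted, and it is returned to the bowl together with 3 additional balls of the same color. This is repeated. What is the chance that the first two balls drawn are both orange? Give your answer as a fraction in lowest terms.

After a orange draw the bowl holds 10 orange out of 15.
P = (7/12)·(10/15) = 7/18 ≈ 0.3889.

7/18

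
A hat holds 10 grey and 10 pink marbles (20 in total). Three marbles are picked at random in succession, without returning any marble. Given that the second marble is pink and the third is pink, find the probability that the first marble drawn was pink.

P(first=pink and the second marble is pink and the third is pink) = (10/20)·(9/19)·(8/18) = 2/19.
P(E) = Σ over first color = 5/38 + 2/19 = 9/38.
By Bayes, P(first=pink | E) = 2/19 / 9/38 = 4/9 ≈ 0.4444.

4/9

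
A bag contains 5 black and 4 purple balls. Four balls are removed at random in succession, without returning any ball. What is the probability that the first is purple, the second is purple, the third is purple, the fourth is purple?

1/126

Multiply the conditional probability of each draw in order, without replacement, so each draw removes one from its color and from the total.
P = (4/9) · (3/8) · (2/7) · (1/6) = 1/126 ≈ 0.0079.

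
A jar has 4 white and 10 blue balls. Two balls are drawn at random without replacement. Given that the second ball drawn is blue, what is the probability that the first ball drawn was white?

P(first=white and the second ball drawn is blue) = (4/14)·(10/13) = 20/91.
P(the second ball drawn is blue) = Σ over first color = 20/91 + 45/91 = 5/7.
By Bayes, P(first=white | the second ball drawn is blue) = 20/91 / 5/7 = 4/13 ≈ 0.3077.

4/13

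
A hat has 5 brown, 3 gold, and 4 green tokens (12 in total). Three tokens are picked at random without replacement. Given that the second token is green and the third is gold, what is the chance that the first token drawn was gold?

P(first=gold and the second token is green and the third is gold) = (3/12)·(4/11)·(2/10) = 1/55.
P(E) = Σ over first color = 1/22 + 1/55 + 3/110 = 1/11.
By Bayes, P(first=gold | E) = 1/55 / 1/11 = 1/5 ≈ 0.2000.

1/5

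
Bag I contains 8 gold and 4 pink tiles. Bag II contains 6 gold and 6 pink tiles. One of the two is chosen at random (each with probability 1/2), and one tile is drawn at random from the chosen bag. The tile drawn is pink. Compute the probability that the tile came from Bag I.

2/5

P(pink | Bag I) = 1/3; P(pink | Bag II) = 1/2.
P(pink) = 1/2·1/3 + 1/2·1/2 = 5/12.
By Bayes' rule, P(Bag I | pink) = 1/6 / 5/12 = 2/5 ≈ 0.4000.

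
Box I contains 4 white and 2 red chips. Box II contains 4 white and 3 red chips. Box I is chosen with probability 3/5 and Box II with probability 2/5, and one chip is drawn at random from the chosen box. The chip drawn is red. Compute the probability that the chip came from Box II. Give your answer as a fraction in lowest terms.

6/13

P(red | Box I) = 1/3; P(red | Box II) = 3/7.
P(red) = 3/5·1/3 + 2/5·3/7 = 13/35.
By Bayes' rule, P(Box II | red) = 6/35 / 13/35 = 6/13 ≈ 0.4615.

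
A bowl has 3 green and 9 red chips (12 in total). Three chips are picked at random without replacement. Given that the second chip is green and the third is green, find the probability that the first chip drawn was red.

9/10

P(first=red and the second chip is green and the third is green) = (9/12)·(3/11)·(2/10) = 9/220.
P(E) = Σ over first color = 1/220 + 9/220 = 1/22.
By Bayes, P(first=red | E) = 9/220 / 1/22 = 9/10 ≈ 0.9000.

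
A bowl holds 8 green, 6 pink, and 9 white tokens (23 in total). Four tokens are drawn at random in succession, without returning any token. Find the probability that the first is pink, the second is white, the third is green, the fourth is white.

Multiply the conditional probability of each draw in order, without replacement, so each draw removes one from its color and from the total.
P = (6/23) · (9/22) · (8/21) · (8/20) = 144/8855 ≈ 0.0163.

144/8855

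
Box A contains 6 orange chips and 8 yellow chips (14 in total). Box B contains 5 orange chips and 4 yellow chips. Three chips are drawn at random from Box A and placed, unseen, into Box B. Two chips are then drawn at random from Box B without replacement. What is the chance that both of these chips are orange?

Condition on how many of the transferred chips are orange (from Box A: 6 orange of 14; then Box B has 12 total).
  0 orange: C(6,0)C(8,3)/C(14,3) = 2/13; then P = C(5,2)/C(12,2) = 5/33
  1 orange: C(6,1)C(8,2)/C(14,3) = 6/13; then P = C(6,2)/C(12,2) = 5/22
  2 orange: C(6,2)C(8,1)/C(14,3) = 30/91; then P = C(7,2)/C(12,2) = 7/22
  3 orange: C(6,3)C(8,0)/C(14,3) = 5/91; then P = C(8,2)/C(12,2) = 14/33
P(both orange) = 10/39 ≈ 0.2564.

10/39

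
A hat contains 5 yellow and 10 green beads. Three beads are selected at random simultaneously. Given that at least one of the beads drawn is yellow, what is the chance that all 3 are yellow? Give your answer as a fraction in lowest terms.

2/67

P(all 3 yellow) = C(5,3)/C(15,3) = 2/91; P(at least one yellow) = 1 − C(10,3)/C(15,3) = 67/91.
Since 'all 3 yellow' ⊆ 'at least one yellow', P(all 3 | at least one) = 2/91 / 67/91 = 2/67 ≈ 0.0299.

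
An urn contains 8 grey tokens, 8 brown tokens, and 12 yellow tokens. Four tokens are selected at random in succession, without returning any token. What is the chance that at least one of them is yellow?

41/45

Use the complement: P(at least one yellow) = 1 − P(no yellow).
P(none) = C(16,4)/C(28,4) = 1820/20475.
So P = 1 − 1820/20475 = 41/45 ≈ 0.9111.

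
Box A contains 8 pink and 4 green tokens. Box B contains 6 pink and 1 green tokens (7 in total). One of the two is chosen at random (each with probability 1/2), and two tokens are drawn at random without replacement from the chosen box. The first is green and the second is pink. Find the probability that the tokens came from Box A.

56/89

P(E | Box A) = 8/33; P(E | Box B) = 1/7.
P(E) = 1/2·8/33 + 1/2·1/7 = 89/462.
By Bayes' rule, P(Box A | E) = 4/33 / 89/462 = 56/89 ≈ 0.6292.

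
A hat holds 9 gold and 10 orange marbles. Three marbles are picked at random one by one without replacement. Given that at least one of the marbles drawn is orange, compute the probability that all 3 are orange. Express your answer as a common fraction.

P(all 3 orange) = C(10,3)/C(19,3) = 40/323; P(at least one orange) = 1 − C(9,3)/C(19,3) = 295/323.
Since 'all 3 orange' ⊆ 'at least one orange', P(all 3 | at least one) = 40/323 / 295/323 = 8/59 ≈ 0.1356.

8/59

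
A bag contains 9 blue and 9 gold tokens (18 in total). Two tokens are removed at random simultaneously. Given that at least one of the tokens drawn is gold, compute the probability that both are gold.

P(both gold) = C(9,2)/C(18,2) = 4/17; P(at least one gold) = 1 − C(9,2)/C(18,2) = 13/17.
Since 'both gold' ⊆ 'at least one gold', P(both | at least one) = 4/17 / 13/17 = 4/13 ≈ 0.3077.

4/13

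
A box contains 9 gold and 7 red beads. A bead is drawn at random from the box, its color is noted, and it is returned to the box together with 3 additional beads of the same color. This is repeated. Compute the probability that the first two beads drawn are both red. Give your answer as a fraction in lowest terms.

35/152

After a red draw the box holds 10 red out of 19.
P = (7/16)·(10/19) = 35/152 ≈ 0.2303.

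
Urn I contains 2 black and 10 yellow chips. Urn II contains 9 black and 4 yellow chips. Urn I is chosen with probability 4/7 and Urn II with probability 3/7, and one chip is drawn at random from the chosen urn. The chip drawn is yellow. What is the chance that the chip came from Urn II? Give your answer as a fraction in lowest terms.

18/83

P(yellow | Urn I) = 5/6; P(yellow | Urn II) = 4/13.
P(yellow) = 4/7·5/6 + 3/7·4/13 = 166/273.
By Bayes' rule, P(Urn II | yellow) = 12/91 / 166/273 = 18/83 ≈ 0.2169.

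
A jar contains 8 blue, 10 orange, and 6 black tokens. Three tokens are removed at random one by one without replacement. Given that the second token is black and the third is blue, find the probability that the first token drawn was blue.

7/22

P(first=blue and the second token is black and the third is blue) = (8/24)·(6/23)·(7/22) = 7/253.
P(E) = Σ over first color = 7/253 + 10/253 + 5/253 = 2/23.
By Bayes, P(first=blue | E) = 7/253 / 2/23 = 7/22 ≈ 0.3182.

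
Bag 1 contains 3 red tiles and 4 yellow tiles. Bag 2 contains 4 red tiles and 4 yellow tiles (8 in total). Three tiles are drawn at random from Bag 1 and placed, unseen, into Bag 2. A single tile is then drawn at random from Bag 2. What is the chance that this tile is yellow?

Condition on how many of the transferred tiles are yellow (from Bag 1: 4 yellow of 7; then Bag 2 has 11 total).
  0 yellow: C(4,0)C(3,3)/C(7,3) = 1/35; then P = 4/11
  1 yellow: C(4,1)C(3,2)/C(7,3) = 12/35; then P = 5/11
  2 yellow: C(4,2)C(3,1)/C(7,3) = 18/35; then P = 6/11
  3 yellow: C(4,3)C(3,0)/C(7,3) = 4/35; then P = 7/11
P(yellow from Bag 2) = 40/77 ≈ 0.5195.

40/77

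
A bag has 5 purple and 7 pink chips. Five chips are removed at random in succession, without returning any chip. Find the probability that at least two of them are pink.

Sum the hypergeometric tail for j = 2,…,5 pink chips.
Favorable = C(7,2)·C(5,3) + C(7,3)·C(5,2) + C(7,4)·C(5,1) + C(7,5)·C(5,0) = 756; total = C(12,5) = 792.
P = 756/792 = 21/22 ≈ 0.9545.

21/22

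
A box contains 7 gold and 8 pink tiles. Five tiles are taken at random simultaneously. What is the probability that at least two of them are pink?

Sum the hypergeometric tail for j = 2,…,5 pink tiles.
Favorable = C(8,2)·C(7,3) + C(8,3)·C(7,2) + C(8,4)·C(7,1) + C(8,5)·C(7,0) = 2702; total = C(15,5) = 3003.
P = 2702/3003 = 386/429 ≈ 0.8998.

386/429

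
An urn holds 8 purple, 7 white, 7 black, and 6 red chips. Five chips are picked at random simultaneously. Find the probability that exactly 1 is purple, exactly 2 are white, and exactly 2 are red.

1/39

Unordered draws without replacement: count favorable combinations over C(28,5).
Favorable = C(8,1) · C(7,2) · C(7,0) · C(6,2) = 2520; total = C(28,5) = 98280.
P = 2520/98280 = 1/39 ≈ 0.0256.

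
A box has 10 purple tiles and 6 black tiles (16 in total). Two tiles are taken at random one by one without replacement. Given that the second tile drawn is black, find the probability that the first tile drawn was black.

P(first=black and the second tile drawn is black) = (6/16)·(5/15) = 1/8.
P(the second tile drawn is black) = Σ over first color = 1/4 + 1/8 = 3/8.
By Bayes, P(first=black | the second tile drawn is black) = 1/8 / 3/8 = 1/3 ≈ 0.3333.

1/3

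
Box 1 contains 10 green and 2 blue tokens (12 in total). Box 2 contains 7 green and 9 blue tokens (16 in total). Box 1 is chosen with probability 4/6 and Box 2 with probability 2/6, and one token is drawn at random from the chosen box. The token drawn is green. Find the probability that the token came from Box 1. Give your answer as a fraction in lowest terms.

80/101

P(green | Box 1) = 5/6; P(green | Box 2) = 7/16.
P(green) = 2/3·5/6 + 1/3·7/16 = 101/144.
By Bayes' rule, P(Box 1 | green) = 5/9 / 101/144 = 80/101 ≈ 0.7921.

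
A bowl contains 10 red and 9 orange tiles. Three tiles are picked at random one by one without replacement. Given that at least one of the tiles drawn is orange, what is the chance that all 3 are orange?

28/283

P(all 3 orange) = C(9,3)/C(19,3) = 28/323; P(at least one orange) = 1 − C(10,3)/C(19,3) = 283/323.
Since 'all 3 orange' ⊆ 'at least one orange', P(all 3 | at least one) = 28/323 / 283/323 = 28/283 ≈ 0.0989.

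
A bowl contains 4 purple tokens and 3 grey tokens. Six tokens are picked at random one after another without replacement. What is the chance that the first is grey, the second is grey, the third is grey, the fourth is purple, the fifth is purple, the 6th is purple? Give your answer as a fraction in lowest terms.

Multiply the conditional probability of each draw in order, without replacement, so each draw removes one from its color and from the total.
P = (3/7) · (2/6) · (1/5) · (4/4) · (3/3) · (2/2) = 1/35 ≈ 0.0286.

1/35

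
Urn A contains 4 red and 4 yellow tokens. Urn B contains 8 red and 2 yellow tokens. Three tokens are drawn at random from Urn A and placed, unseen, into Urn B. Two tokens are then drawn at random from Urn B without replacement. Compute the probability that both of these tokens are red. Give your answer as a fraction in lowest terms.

569/1092

Condition on how many of the transferred tokens are red (from Urn A: 4 red of 8; then Urn B has 13 total).
  0 red: C(4,0)C(4,3)/C(8,3) = 1/14; then P = C(8,2)/C(13,2) = 14/39
  1 red: C(4,1)C(4,2)/C(8,3) = 3/7; then P = C(9,2)/C(13,2) = 6/13
  2 red: C(4,2)C(4,1)/C(8,3) = 3/7; then P = C(10,2)/C(13,2) = 15/26
  3 red: C(4,3)C(4,0)/C(8,3) = 1/14; then P = C(11,2)/C(13,2) = 55/78
P(both red) = 569/1092 ≈ 0.5211.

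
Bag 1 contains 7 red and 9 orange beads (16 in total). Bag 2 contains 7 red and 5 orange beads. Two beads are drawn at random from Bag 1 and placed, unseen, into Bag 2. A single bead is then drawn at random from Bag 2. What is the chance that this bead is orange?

7/16

Condition on how many of the transferred beads are orange (from Bag 1: 9 orange of 16; then Bag 2 has 14 total).
  0 orange: C(9,0)C(7,2)/C(16,2) = 7/40; then P = 5/14
  1 orange: C(9,1)C(7,1)/C(16,2) = 21/40; then P = 6/14
  2 orange: C(9,2)C(7,0)/C(16,2) = 3/10; then P = 7/14
P(orange from Bag 2) = 7/16 ≈ 0.4375.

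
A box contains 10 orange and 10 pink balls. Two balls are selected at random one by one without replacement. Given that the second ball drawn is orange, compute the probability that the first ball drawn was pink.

10/19

P(first=pink and the second ball drawn is orange) = (10/20)·(10/19) = 5/19.
P(the second ball drawn is orange) = Σ over first color = 9/38 + 5/19 = 1/2.
By Bayes, P(first=pink | the second ball drawn is orange) = 5/19 / 1/2 = 10/19 ≈ 0.5263.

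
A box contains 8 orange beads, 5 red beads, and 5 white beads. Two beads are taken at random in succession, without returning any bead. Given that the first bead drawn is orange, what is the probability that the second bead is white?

After removing 1 orange, the box has 5 white out of 17 remaining.
P(second is white | given) = 5/17 ≈ 0.2941.

5/17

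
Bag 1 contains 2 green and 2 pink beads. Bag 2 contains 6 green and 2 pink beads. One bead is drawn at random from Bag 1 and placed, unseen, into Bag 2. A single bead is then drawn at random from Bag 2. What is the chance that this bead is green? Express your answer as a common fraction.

Condition on how many of the transferred beads are green (from Bag 1: 2 green of 4; then Bag 2 has 9 total).
  0 green: C(2,0)C(2,1)/C(4,1) = 1/2; then P = 6/9
  1 green: C(2,1)C(2,0)/C(4,1) = 1/2; then P = 7/9
P(green from Bag 2) = 13/18 ≈ 0.7222.

13/18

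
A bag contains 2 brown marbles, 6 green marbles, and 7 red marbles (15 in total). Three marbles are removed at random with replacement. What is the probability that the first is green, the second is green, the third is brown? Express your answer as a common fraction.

8/375

Multiply the conditional probability of each draw in order, with replacement (the composition resets each draw).
P = (6/15) · (6/15) · (2/15) = 8/375 ≈ 0.0213.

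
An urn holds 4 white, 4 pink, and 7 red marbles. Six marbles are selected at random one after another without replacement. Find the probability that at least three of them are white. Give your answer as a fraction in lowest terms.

Sum the hypergeometric tail for j = 3,…,4 white marbles.
Favorable = C(4,3)·C(11,3) + C(4,4)·C(11,2) = 715; total = C(15,6) = 5005.
P = 715/5005 = 1/7 ≈ 0.1429.

1/7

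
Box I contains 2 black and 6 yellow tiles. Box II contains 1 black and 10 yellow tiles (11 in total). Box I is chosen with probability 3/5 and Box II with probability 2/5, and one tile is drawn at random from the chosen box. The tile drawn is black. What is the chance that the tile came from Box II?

8/41

P(black | Box I) = 1/4; P(black | Box II) = 1/11.
P(black) = 3/5·1/4 + 2/5·1/11 = 41/220.
By Bayes' rule, P(Box II | black) = 2/55 / 41/220 = 8/41 ≈ 0.1951.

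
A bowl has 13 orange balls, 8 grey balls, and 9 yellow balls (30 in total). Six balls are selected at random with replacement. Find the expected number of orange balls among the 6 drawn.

By linearity of expectation, E[X] = Σ P(draw i is orange); each independent draw has P(orange) = 13/30.
E[X] = 6 · 13/30 = 13/5 ≈ 2.6000.

13/5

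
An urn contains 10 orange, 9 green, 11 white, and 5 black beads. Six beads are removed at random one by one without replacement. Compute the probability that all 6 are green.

Unordered draws without replacement: count favorable combinations over C(35,6).
Favorable = C(10,0) · C(9,6) · C(11,0) · C(5,0) = 84; total = C(35,6) = 1623160.
P = 84/1623160 = 3/57970 ≈ 0.0001.

3/57970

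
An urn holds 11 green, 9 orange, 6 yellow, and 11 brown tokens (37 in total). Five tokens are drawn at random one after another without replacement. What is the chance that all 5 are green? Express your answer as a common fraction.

Unordered draws without replacement: count favorable combinations over C(37,5).
Favorable = C(11,5) · C(9,0) · C(6,0) · C(11,0) = 462; total = C(37,5) = 435897.
P = 462/435897 = 2/1887 ≈ 0.0011.

2/1887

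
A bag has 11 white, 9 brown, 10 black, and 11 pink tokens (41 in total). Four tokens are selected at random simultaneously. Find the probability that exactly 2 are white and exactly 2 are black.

Unordered draws without replacement: count favorable combinations over C(41,4).
Favorable = C(11,2) · C(9,0) · C(10,2) · C(11,0) = 2475; total = C(41,4) = 101270.
P = 2475/101270 = 495/20254 ≈ 0.0244.

495/20254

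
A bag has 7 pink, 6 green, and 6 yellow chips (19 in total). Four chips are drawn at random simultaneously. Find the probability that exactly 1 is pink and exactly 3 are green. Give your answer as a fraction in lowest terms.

35/969

Unordered draws without replacement: count favorable combinations over C(19,4).
Favorable = C(7,1) · C(6,3) · C(6,0) = 140; total = C(19,4) = 3876.
P = 140/3876 = 35/969 ≈ 0.0361.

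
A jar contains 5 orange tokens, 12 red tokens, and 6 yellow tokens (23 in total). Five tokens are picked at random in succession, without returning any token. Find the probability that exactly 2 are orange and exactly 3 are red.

200/3059

Unordered draws without replacement: count favorable combinations over C(23,5).
Favorable = C(5,2) · C(12,3) · C(6,0) = 2200; total = C(23,5) = 33649.
P = 2200/33649 = 200/3059 ≈ 0.0654.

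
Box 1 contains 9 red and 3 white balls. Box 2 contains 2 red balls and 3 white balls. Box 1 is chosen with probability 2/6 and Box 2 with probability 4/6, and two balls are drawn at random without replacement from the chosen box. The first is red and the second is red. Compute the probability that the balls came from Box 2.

P(E | Box 1) = 6/11; P(E | Box 2) = 1/10.
P(E) = 1/3·6/11 + 2/3·1/10 = 41/165.
By Bayes' rule, P(Box 2 | E) = 1/15 / 41/165 = 11/41 ≈ 0.2683.

11/41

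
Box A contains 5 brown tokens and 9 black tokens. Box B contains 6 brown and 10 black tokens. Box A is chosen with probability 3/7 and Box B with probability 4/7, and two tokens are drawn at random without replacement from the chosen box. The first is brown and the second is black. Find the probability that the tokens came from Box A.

135/317

P(E | Box A) = 45/182; P(E | Box B) = 1/4.
P(E) = 3/7·45/182 + 4/7·1/4 = 317/1274.
By Bayes' rule, P(Box A | E) = 135/1274 / 317/1274 = 135/317 ≈ 0.4259.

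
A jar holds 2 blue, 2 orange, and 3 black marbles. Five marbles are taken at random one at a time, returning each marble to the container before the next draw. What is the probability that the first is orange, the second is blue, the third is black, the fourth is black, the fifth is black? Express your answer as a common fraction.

108/16807

Multiply the conditional probability of each draw in order, with replacement (the composition resets each draw).
P = (2/7) · (2/7) · (3/7) · (3/7) · (3/7) = 108/16807 ≈ 0.0064.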